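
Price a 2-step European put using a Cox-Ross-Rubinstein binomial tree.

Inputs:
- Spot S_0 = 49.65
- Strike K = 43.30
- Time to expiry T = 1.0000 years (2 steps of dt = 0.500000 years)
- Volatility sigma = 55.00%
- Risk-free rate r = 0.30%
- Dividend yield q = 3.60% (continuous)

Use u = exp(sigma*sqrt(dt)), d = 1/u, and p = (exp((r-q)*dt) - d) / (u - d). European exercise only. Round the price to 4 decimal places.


Answer: Price = V(0,0) = 7.7655

Derivation:
dt = T/N = 0.500000
u = exp(sigma*sqrt(dt)) = 1.475370; d = 1/u = 0.677796
p = (exp((r-q)*dt) - d) / (u - d) = 0.383462
Discount per step: exp(-r*dt) = 0.998501
Stock lattice S(k, i) with i counting down-moves:
  k=0: S(0,0) = 49.6500
  k=1: S(1,0) = 73.2521; S(1,1) = 33.6526
  k=2: S(2,0) = 108.0740; S(2,1) = 49.6500; S(2,2) = 22.8096
Terminal payoffs V(N, i) = max(K - S_T, 0):
  V(2,0) = 0.000000; V(2,1) = 0.000000; V(2,2) = 20.490413
Backward induction: V(k, i) = exp(-r*dt) * [p * V(k+1, i) + (1-p) * V(k+1, i+1)].
  V(1,0) = exp(-r*dt) * [p*0.000000 + (1-p)*0.000000] = 0.000000
  V(1,1) = exp(-r*dt) * [p*0.000000 + (1-p)*20.490413] = 12.614182
  V(0,0) = exp(-r*dt) * [p*0.000000 + (1-p)*12.614182] = 7.765465


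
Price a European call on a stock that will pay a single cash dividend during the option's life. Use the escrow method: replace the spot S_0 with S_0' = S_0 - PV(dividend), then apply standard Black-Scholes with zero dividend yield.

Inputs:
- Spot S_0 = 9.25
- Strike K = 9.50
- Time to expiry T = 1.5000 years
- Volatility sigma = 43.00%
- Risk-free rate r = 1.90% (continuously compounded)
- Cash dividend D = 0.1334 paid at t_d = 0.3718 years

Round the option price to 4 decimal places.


PV(D) = D * exp(-r * t_d) = 0.1334 * 0.99296069 = 0.13246096
S_0' = S_0 - PV(D) = 9.2500 - 0.13246096 = 9.11753904
d1 = (ln(S_0'/K) + (r + sigma^2/2)*T) / (sigma*sqrt(T)) = 0.23941033
d2 = d1 - sigma*sqrt(T) = -0.28722996
exp(-rT) = 0.97190229
N(d1) = 0.59460629; N(d2) = 0.38696812
C = S_0' * N(d1) - K * exp(-rT) * N(d2) = 9.11753904 * 0.59460629 - 9.5000 * 0.97190229 * 0.38696812 = 1.8484

Answer: Price = 1.8484


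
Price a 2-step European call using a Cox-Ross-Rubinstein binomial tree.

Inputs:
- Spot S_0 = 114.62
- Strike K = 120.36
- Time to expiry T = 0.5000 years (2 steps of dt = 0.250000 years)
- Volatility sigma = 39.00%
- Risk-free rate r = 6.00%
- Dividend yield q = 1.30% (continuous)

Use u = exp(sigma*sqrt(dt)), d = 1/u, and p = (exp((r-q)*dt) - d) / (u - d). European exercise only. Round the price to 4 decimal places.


Answer: Price = V(0,0) = 11.0100

Derivation:
dt = T/N = 0.250000
u = exp(sigma*sqrt(dt)) = 1.215311; d = 1/u = 0.822835
p = (exp((r-q)*dt) - d) / (u - d) = 0.481519
Discount per step: exp(-r*dt) = 0.985112
Stock lattice S(k, i) with i counting down-moves:
  k=0: S(0,0) = 114.6200
  k=1: S(1,0) = 139.2989; S(1,1) = 94.3133
  k=2: S(2,0) = 169.2915; S(2,1) = 114.6200; S(2,2) = 77.6043
Terminal payoffs V(N, i) = max(S_T - K, 0):
  V(2,0) = 48.931539; V(2,1) = 0.000000; V(2,2) = 0.000000
Backward induction: V(k, i) = exp(-r*dt) * [p * V(k+1, i) + (1-p) * V(k+1, i+1)].
  V(1,0) = exp(-r*dt) * [p*48.931539 + (1-p)*0.000000] = 23.210661
  V(1,1) = exp(-r*dt) * [p*0.000000 + (1-p)*0.000000] = 0.000000
  V(0,0) = exp(-r*dt) * [p*23.210661 + (1-p)*0.000000] = 11.009970


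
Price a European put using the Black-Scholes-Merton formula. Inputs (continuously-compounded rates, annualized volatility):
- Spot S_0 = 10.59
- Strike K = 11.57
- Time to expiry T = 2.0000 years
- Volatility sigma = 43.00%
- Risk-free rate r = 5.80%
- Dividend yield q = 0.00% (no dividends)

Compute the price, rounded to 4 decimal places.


Answer: Price = 2.3547

Derivation:
d1 = (ln(S/K) + (r - q + 0.5*sigma^2) * T) / (sigma * sqrt(T)) = 0.34926901
d2 = d1 - sigma * sqrt(T) = -0.25884282
exp(-rT) = 0.89047522; exp(-qT) = 1.00000000
P = K * exp(-rT) * N(-d2) - S_0 * exp(-qT) * N(-d1)
N(-d1) = 0.36344368; N(-d2) = 0.60212174
P = 11.5700 * 0.89047522 * 0.60212174 - 10.5900 * 1.00000000 * 0.36344368 = 2.3547


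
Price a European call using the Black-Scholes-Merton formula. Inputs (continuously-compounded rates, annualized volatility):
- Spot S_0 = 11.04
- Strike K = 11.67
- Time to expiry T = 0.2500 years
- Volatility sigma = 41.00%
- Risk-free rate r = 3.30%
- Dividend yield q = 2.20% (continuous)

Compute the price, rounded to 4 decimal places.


d1 = (ln(S/K) + (r - q + 0.5*sigma^2) * T) / (sigma * sqrt(T)) = -0.15479954
d2 = d1 - sigma * sqrt(T) = -0.35979954
exp(-rT) = 0.99178394; exp(-qT) = 0.99451510
C = S_0 * exp(-qT) * N(d1) - K * exp(-rT) * N(d2)
N(d1) = 0.43848968; N(d2) = 0.35949852
C = 11.0400 * 0.99451510 * 0.43848968 - 11.6700 * 0.99178394 * 0.35949852 = 0.6535

Answer: Price = 0.6535


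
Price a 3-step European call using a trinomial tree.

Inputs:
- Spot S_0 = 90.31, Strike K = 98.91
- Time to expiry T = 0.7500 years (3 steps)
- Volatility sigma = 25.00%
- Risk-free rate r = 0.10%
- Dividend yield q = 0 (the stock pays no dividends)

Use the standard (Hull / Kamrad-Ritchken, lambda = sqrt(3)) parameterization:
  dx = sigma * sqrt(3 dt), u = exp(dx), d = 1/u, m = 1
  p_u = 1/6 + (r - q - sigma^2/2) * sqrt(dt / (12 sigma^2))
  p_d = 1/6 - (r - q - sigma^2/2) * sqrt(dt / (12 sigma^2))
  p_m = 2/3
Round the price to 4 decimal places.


Answer: Price = V(0,0) = 4.8329

Derivation:
dt = T/N = 0.250000; dx = sigma*sqrt(3*dt) = 0.216506
u = exp(dx) = 1.241731; d = 1/u = 0.805327
p_u = 0.149202, p_m = 0.666667, p_d = 0.184132
Discount per step: exp(-r*dt) = 0.999750
Stock lattice S(k, j) with j the centered position index:
  k=0: S(0,+0) = 90.3100
  k=1: S(1,-1) = 72.7291; S(1,+0) = 90.3100; S(1,+1) = 112.1407
  k=2: S(2,-2) = 58.5708; S(2,-1) = 72.7291; S(2,+0) = 90.3100; S(2,+1) = 112.1407; S(2,+2) = 139.2486
  k=3: S(3,-3) = 47.1686; S(3,-2) = 58.5708; S(3,-1) = 72.7291; S(3,+0) = 90.3100; S(3,+1) = 112.1407; S(3,+2) = 139.2486; S(3,+3) = 172.9093
Terminal payoffs V(N, j) = max(S_T - K, 0):
  V(3,-3) = 0.000000; V(3,-2) = 0.000000; V(3,-1) = 0.000000; V(3,+0) = 0.000000; V(3,+1) = 13.230724; V(3,+2) = 40.338610; V(3,+3) = 73.999312
Backward induction: V(k, j) = exp(-r*dt) * [p_u * V(k+1, j+1) + p_m * V(k+1, j) + p_d * V(k+1, j-1)]
  V(2,-2) = exp(-r*dt) * [p_u*0.000000 + p_m*0.000000 + p_d*0.000000] = 0.000000
  V(2,-1) = exp(-r*dt) * [p_u*0.000000 + p_m*0.000000 + p_d*0.000000] = 0.000000
  V(2,+0) = exp(-r*dt) * [p_u*13.230724 + p_m*0.000000 + p_d*0.000000] = 1.973555
  V(2,+1) = exp(-r*dt) * [p_u*40.338610 + p_m*13.230724 + p_d*0.000000] = 14.835367
  V(2,+2) = exp(-r*dt) * [p_u*73.999312 + p_m*40.338610 + p_d*13.230724] = 40.359341
  V(1,-1) = exp(-r*dt) * [p_u*1.973555 + p_m*0.000000 + p_d*0.000000] = 0.294384
  V(1,+0) = exp(-r*dt) * [p_u*14.835367 + p_m*1.973555 + p_d*0.000000] = 3.528285
  V(1,+1) = exp(-r*dt) * [p_u*40.359341 + p_m*14.835367 + p_d*1.973555] = 16.271257
  V(0,+0) = exp(-r*dt) * [p_u*16.271257 + p_m*3.528285 + p_d*0.294384] = 4.832888


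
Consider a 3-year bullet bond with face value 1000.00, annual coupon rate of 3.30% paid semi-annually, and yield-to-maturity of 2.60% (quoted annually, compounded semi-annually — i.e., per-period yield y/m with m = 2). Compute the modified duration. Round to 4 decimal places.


Coupon per period c = face * coupon_rate / m = 16.500000
Periods per year m = 2; per-period yield y/m = 0.013000
Number of cashflows N = 6
Cashflows (t years, CF_t, discount factor 1/(1+y/m)^(m*t), PV):
  t = 0.5000: CF_t = 16.500000, DF = 0.987167, PV = 16.288253
  t = 1.0000: CF_t = 16.500000, DF = 0.974498, PV = 16.079223
  t = 1.5000: CF_t = 16.500000, DF = 0.961992, PV = 15.872875
  t = 2.0000: CF_t = 16.500000, DF = 0.949647, PV = 15.669176
  t = 2.5000: CF_t = 16.500000, DF = 0.937460, PV = 15.468091
  t = 3.0000: CF_t = 1016.500000, DF = 0.925429, PV = 940.699062
Price P = sum_t PV_t = 1020.076680
First compute Macaulay numerator sum_t t * PV_t:
  t * PV_t at t = 0.5000: 8.144126
  t * PV_t at t = 1.0000: 16.079223
  t * PV_t at t = 1.5000: 23.809313
  t * PV_t at t = 2.0000: 31.338352
  t * PV_t at t = 2.5000: 38.670227
  t * PV_t at t = 3.0000: 2822.097185
Macaulay duration D = 2940.138427 / 1020.076680 = 2.882272
Modified duration = D / (1 + y/m) = 2.882272 / (1 + 0.013000) = 2.845283

Answer: Modified duration = 2.8453


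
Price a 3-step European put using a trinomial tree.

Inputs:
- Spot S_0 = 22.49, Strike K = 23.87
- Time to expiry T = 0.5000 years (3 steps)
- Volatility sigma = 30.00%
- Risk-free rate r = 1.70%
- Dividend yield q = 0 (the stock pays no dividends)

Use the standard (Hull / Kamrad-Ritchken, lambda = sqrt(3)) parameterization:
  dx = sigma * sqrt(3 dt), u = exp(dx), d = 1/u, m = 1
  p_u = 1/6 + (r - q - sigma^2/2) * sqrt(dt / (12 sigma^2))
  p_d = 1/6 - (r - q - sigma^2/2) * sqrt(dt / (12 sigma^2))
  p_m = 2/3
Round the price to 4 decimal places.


dt = T/N = 0.166667; dx = sigma*sqrt(3*dt) = 0.212132
u = exp(dx) = 1.236311; d = 1/u = 0.808858
p_u = 0.155667, p_m = 0.666667, p_d = 0.177666
Discount per step: exp(-r*dt) = 0.997171
Stock lattice S(k, j) with j the centered position index:
  k=0: S(0,+0) = 22.4900
  k=1: S(1,-1) = 18.1912; S(1,+0) = 22.4900; S(1,+1) = 27.8046
  k=2: S(2,-2) = 14.7141; S(2,-1) = 18.1912; S(2,+0) = 22.4900; S(2,+1) = 27.8046; S(2,+2) = 34.3752
  k=3: S(3,-3) = 11.9016; S(3,-2) = 14.7141; S(3,-1) = 18.1912; S(3,+0) = 22.4900; S(3,+1) = 27.8046; S(3,+2) = 34.3752; S(3,+3) = 42.4984
Terminal payoffs V(N, j) = max(K - S_T, 0):
  V(3,-3) = 11.968378; V(3,-2) = 9.155893; V(3,-1) = 5.678786; V(3,+0) = 1.380000; V(3,+1) = 0.000000; V(3,+2) = 0.000000; V(3,+3) = 0.000000
Backward induction: V(k, j) = exp(-r*dt) * [p_u * V(k+1, j+1) + p_m * V(k+1, j) + p_d * V(k+1, j-1)]
  V(2,-2) = exp(-r*dt) * [p_u*5.678786 + p_m*9.155893 + p_d*11.968378] = 9.088517
  V(2,-1) = exp(-r*dt) * [p_u*1.380000 + p_m*5.678786 + p_d*9.155893] = 5.611448
  V(2,+0) = exp(-r*dt) * [p_u*0.000000 + p_m*1.380000 + p_d*5.678786] = 1.923470
  V(2,+1) = exp(-r*dt) * [p_u*0.000000 + p_m*0.000000 + p_d*1.380000] = 0.244486
  V(2,+2) = exp(-r*dt) * [p_u*0.000000 + p_m*0.000000 + p_d*0.000000] = 0.000000
  V(1,-1) = exp(-r*dt) * [p_u*1.923470 + p_m*5.611448 + p_d*9.088517] = 5.639108
  V(1,+0) = exp(-r*dt) * [p_u*0.244486 + p_m*1.923470 + p_d*5.611448] = 2.310780
  V(1,+1) = exp(-r*dt) * [p_u*0.000000 + p_m*0.244486 + p_d*1.923470] = 0.503298
  V(0,+0) = exp(-r*dt) * [p_u*0.503298 + p_m*2.310780 + p_d*5.639108] = 2.613330

Answer: Price = V(0,0) = 2.6133


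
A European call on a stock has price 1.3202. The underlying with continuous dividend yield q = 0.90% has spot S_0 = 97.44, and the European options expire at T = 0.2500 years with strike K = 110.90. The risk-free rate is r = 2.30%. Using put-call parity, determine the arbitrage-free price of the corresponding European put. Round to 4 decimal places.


Answer: Put price = 14.3633

Derivation:
Put-call parity: C - P = S_0 * exp(-qT) - K * exp(-rT).
S_0 * exp(-qT) = 97.4400 * 0.99775253 = 97.22100646
K * exp(-rT) = 110.9000 * 0.99426650 = 110.26415481
P = C - S*exp(-qT) + K*exp(-rT)
P = 1.3202 - 97.22100646 + 110.26415481 = 14.3633


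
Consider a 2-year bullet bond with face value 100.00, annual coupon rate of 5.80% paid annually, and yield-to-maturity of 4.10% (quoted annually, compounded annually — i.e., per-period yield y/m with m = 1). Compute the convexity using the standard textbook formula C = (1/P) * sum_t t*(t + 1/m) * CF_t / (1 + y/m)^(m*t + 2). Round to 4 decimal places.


Answer: Convexity = 5.3374

Derivation:
Coupon per period c = face * coupon_rate / m = 5.800000
Periods per year m = 1; per-period yield y/m = 0.041000
Number of cashflows N = 2
Cashflows (t years, CF_t, discount factor 1/(1+y/m)^(m*t), PV):
  t = 1.0000: CF_t = 5.800000, DF = 0.960615, PV = 5.571566
  t = 2.0000: CF_t = 105.800000, DF = 0.922781, PV = 97.630207
Price P = sum_t PV_t = 103.201772
Convexity numerator sum_t t*(t + 1/m) * CF_t / (1+y/m)^(m*t + 2):
  t = 1.0000: term = 10.282668
  t = 2.0000: term = 540.547670
Convexity = (1/P) * sum = 550.830338 / 103.201772 = 5.337412


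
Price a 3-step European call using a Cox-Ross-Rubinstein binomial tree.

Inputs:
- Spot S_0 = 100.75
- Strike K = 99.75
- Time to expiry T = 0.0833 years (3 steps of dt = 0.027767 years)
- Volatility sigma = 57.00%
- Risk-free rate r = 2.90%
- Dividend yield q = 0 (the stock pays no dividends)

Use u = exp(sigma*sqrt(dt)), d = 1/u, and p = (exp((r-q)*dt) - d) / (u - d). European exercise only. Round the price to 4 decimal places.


Answer: Price = V(0,0) = 7.7493

Derivation:
dt = T/N = 0.027767
u = exp(sigma*sqrt(dt)) = 1.099638; d = 1/u = 0.909390
p = (exp((r-q)*dt) - d) / (u - d) = 0.480507
Discount per step: exp(-r*dt) = 0.999195
Stock lattice S(k, i) with i counting down-moves:
  k=0: S(0,0) = 100.7500
  k=1: S(1,0) = 110.7885; S(1,1) = 91.6211
  k=2: S(2,0) = 121.8273; S(2,1) = 100.7500; S(2,2) = 83.3193
  k=3: S(3,0) = 133.9659; S(3,1) = 110.7885; S(3,2) = 91.6211; S(3,3) = 75.7698
Terminal payoffs V(N, i) = max(S_T - K, 0):
  V(3,0) = 34.215887; V(3,1) = 11.038524; V(3,2) = 0.000000; V(3,3) = 0.000000
Backward induction: V(k, i) = exp(-r*dt) * [p * V(k+1, i) + (1-p) * V(k+1, i+1)].
  V(2,0) = exp(-r*dt) * [p*34.215887 + (1-p)*11.038524] = 22.157557
  V(2,1) = exp(-r*dt) * [p*11.038524 + (1-p)*0.000000] = 5.299817
  V(2,2) = exp(-r*dt) * [p*0.000000 + (1-p)*0.000000] = 0.000000
  V(1,0) = exp(-r*dt) * [p*22.157557 + (1-p)*5.299817] = 13.389291
  V(1,1) = exp(-r*dt) * [p*5.299817 + (1-p)*0.000000] = 2.544549
  V(0,0) = exp(-r*dt) * [p*13.389291 + (1-p)*2.544549] = 7.749279


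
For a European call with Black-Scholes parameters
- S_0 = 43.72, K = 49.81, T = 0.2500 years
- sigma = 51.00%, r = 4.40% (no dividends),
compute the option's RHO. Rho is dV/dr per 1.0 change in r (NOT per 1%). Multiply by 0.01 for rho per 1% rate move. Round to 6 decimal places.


Answer: Rho = 3.395138

Derivation:
d1 = -0.3407749168; d2 = -0.5957749168
phi(d1) = 0.3764378550; exp(-qT) = 1.0000000000; exp(-rT) = 0.9890602788
N(d2) = 0.2756628013
Rho = K*T*exp(-rT)*N(d2) = 49.8100 * 0.2500 * 0.9890602788 * 0.2756628013 = 3.395138


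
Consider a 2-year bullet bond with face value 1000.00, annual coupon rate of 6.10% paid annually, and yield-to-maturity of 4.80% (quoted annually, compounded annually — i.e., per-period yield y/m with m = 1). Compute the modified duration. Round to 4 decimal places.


Coupon per period c = face * coupon_rate / m = 61.000000
Periods per year m = 1; per-period yield y/m = 0.048000
Number of cashflows N = 2
Cashflows (t years, CF_t, discount factor 1/(1+y/m)^(m*t), PV):
  t = 1.0000: CF_t = 61.000000, DF = 0.954198, PV = 58.206107
  t = 2.0000: CF_t = 1061.000000, DF = 0.910495, PV = 966.034905
Price P = sum_t PV_t = 1024.241012
First compute Macaulay numerator sum_t t * PV_t:
  t * PV_t at t = 1.0000: 58.206107
  t * PV_t at t = 2.0000: 1932.069809
Macaulay duration D = 1990.275916 / 1024.241012 = 1.943171
Modified duration = D / (1 + y/m) = 1.943171 / (1 + 0.048000) = 1.854171

Answer: Modified duration = 1.8542


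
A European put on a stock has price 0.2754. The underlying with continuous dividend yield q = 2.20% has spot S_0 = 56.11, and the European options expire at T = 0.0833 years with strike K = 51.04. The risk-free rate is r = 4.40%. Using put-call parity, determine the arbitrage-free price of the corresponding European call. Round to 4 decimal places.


Put-call parity: C - P = S_0 * exp(-qT) - K * exp(-rT).
S_0 * exp(-qT) = 56.1100 * 0.99816908 = 56.00726698
K * exp(-rT) = 51.0400 * 0.99634151 = 50.85327060
C = P + S*exp(-qT) - K*exp(-rT)
C = 0.2754 + 56.00726698 - 50.85327060 = 5.4294

Answer: Call price = 5.4294


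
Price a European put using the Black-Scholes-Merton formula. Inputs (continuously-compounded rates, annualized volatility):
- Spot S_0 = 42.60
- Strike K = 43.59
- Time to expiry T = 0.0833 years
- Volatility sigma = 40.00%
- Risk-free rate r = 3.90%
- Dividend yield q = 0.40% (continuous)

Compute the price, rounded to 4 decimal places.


d1 = (ln(S/K) + (r - q + 0.5*sigma^2) * T) / (sigma * sqrt(T)) = -0.11601876
d2 = d1 - sigma * sqrt(T) = -0.23146572
exp(-rT) = 0.99675657; exp(-qT) = 0.99966686
P = K * exp(-rT) * N(-d2) - S_0 * exp(-qT) * N(-d1)
N(-d1) = 0.54618116; N(-d2) = 0.59152349
P = 43.5900 * 0.99675657 * 0.59152349 - 42.6000 * 0.99966686 * 0.54618116 = 2.4413

Answer: Price = 2.4413


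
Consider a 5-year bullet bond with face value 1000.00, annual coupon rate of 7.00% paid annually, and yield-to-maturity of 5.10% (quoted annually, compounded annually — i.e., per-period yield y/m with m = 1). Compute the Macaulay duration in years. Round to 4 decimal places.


Coupon per period c = face * coupon_rate / m = 70.000000
Periods per year m = 1; per-period yield y/m = 0.051000
Number of cashflows N = 5
Cashflows (t years, CF_t, discount factor 1/(1+y/m)^(m*t), PV):
  t = 1.0000: CF_t = 70.000000, DF = 0.951475, PV = 66.603235
  t = 2.0000: CF_t = 70.000000, DF = 0.905304, PV = 63.371299
  t = 3.0000: CF_t = 70.000000, DF = 0.861374, PV = 60.296193
  t = 4.0000: CF_t = 70.000000, DF = 0.819576, PV = 57.370307
  t = 5.0000: CF_t = 1070.000000, DF = 0.779806, PV = 834.392127
Price P = sum_t PV_t = 1082.033161
Macaulay numerator sum_t t * PV_t:
  t * PV_t at t = 1.0000: 66.603235
  t * PV_t at t = 2.0000: 126.742598
  t * PV_t at t = 3.0000: 180.888579
  t * PV_t at t = 4.0000: 229.481229
  t * PV_t at t = 5.0000: 4171.960634
Macaulay duration D = (sum_t t * PV_t) / P = 4775.676275 / 1082.033161 = 4.413614

Answer: Macaulay duration = 4.4136 years


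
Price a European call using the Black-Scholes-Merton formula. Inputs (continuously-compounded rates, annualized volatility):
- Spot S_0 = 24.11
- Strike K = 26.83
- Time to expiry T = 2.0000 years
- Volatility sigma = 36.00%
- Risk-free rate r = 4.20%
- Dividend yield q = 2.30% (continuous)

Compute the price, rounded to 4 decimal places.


d1 = (ln(S/K) + (r - q + 0.5*sigma^2) * T) / (sigma * sqrt(T)) = 0.11923790
d2 = d1 - sigma * sqrt(T) = -0.38987898
exp(-rT) = 0.91943126; exp(-qT) = 0.95504196
C = S_0 * exp(-qT) * N(d1) - K * exp(-rT) * N(d2)
N(d1) = 0.54745656; N(d2) = 0.34831302
C = 24.1100 * 0.95504196 * 0.54745656 - 26.8300 * 0.91943126 * 0.34831302 = 4.0135

Answer: Price = 4.0135


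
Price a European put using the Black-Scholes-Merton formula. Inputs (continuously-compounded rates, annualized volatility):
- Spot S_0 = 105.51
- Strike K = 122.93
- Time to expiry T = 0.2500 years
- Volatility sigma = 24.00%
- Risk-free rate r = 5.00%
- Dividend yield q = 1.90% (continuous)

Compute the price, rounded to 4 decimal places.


Answer: Price = 17.1385

Derivation:
d1 = (ln(S/K) + (r - q + 0.5*sigma^2) * T) / (sigma * sqrt(T)) = -1.14882794
d2 = d1 - sigma * sqrt(T) = -1.26882794
exp(-rT) = 0.98757780; exp(-qT) = 0.99526126
P = K * exp(-rT) * N(-d2) - S_0 * exp(-qT) * N(-d1)
N(-d1) = 0.87468653; N(-d2) = 0.89774878
P = 122.9300 * 0.98757780 * 0.89774878 - 105.5100 * 0.99526126 * 0.87468653 = 17.1385


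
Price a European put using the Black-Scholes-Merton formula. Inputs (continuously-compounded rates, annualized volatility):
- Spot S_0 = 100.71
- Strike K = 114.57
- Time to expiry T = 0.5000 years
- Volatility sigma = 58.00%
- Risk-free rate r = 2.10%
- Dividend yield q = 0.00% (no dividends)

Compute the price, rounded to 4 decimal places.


Answer: Price = 24.4325

Derivation:
d1 = (ln(S/K) + (r - q + 0.5*sigma^2) * T) / (sigma * sqrt(T)) = -0.08373337
d2 = d1 - sigma * sqrt(T) = -0.49385530
exp(-rT) = 0.98955493; exp(-qT) = 1.00000000
P = K * exp(-rT) * N(-d2) - S_0 * exp(-qT) * N(-d1)
N(-d1) = 0.53336579; N(-d2) = 0.68929581
P = 114.5700 * 0.98955493 * 0.68929581 - 100.7100 * 1.00000000 * 0.53336579 = 24.4325


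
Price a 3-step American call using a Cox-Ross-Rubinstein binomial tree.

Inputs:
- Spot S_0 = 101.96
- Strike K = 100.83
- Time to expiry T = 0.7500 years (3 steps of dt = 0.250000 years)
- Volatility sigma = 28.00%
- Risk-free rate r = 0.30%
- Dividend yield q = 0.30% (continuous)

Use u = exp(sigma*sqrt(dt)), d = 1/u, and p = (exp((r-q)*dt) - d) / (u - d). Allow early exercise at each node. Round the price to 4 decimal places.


Answer: Price = V(0,0) = 11.1572

Derivation:
dt = T/N = 0.250000
u = exp(sigma*sqrt(dt)) = 1.150274; d = 1/u = 0.869358
p = (exp((r-q)*dt) - d) / (u - d) = 0.465057
Discount per step: exp(-r*dt) = 0.999250
Stock lattice S(k, i) with i counting down-moves:
  k=0: S(0,0) = 101.9600
  k=1: S(1,0) = 117.2819; S(1,1) = 88.6398
  k=2: S(2,0) = 134.9063; S(2,1) = 101.9600; S(2,2) = 77.0597
  k=3: S(3,0) = 155.1792; S(3,1) = 117.2819; S(3,2) = 88.6398; S(3,3) = 66.9925
Terminal payoffs V(N, i) = max(S_T - K, 0):
  V(3,0) = 54.349200; V(3,1) = 16.451917; V(3,2) = 0.000000; V(3,3) = 0.000000
Backward induction: V(k, i) = exp(-r*dt) * [p * V(k+1, i) + (1-p) * V(k+1, i+1)]; then take max(V_cont, immediate exercise) for American.
  V(2,0) = exp(-r*dt) * [p*54.349200 + (1-p)*16.451917] = 34.050768; exercise = 34.076316; V(2,0) = max -> 34.076316
  V(2,1) = exp(-r*dt) * [p*16.451917 + (1-p)*0.000000] = 7.645344; exercise = 1.130000; V(2,1) = max -> 7.645344
  V(2,2) = exp(-r*dt) * [p*0.000000 + (1-p)*0.000000] = 0.000000; exercise = 0.000000; V(2,2) = max -> 0.000000
  V(1,0) = exp(-r*dt) * [p*34.076316 + (1-p)*7.645344] = 19.922306; exercise = 16.451917; V(1,0) = max -> 19.922306
  V(1,1) = exp(-r*dt) * [p*7.645344 + (1-p)*0.000000] = 3.552855; exercise = 0.000000; V(1,1) = max -> 3.552855
  V(0,0) = exp(-r*dt) * [p*19.922306 + (1-p)*3.552855] = 11.157213; exercise = 1.130000; V(0,0) = max -> 11.157213


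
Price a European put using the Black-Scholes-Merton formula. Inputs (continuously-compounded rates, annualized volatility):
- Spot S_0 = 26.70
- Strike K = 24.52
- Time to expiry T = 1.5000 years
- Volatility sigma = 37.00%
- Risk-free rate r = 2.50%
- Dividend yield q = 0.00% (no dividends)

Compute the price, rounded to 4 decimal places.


d1 = (ln(S/K) + (r - q + 0.5*sigma^2) * T) / (sigma * sqrt(T)) = 0.49728935
d2 = d1 - sigma * sqrt(T) = 0.04413375
exp(-rT) = 0.96319442; exp(-qT) = 1.00000000
P = K * exp(-rT) * N(-d2) - S_0 * exp(-qT) * N(-d1)
N(-d1) = 0.30949251; N(-d2) = 0.48239890
P = 24.5200 * 0.96319442 * 0.48239890 - 26.7000 * 1.00000000 * 0.30949251 = 3.1296

Answer: Price = 3.1296


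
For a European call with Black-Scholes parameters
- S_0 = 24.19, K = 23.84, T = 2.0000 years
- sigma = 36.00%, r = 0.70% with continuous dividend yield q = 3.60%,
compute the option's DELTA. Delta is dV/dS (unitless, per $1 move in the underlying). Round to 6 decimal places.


Answer: Delta = 0.527802

Derivation:
d1 = 0.1692626691; d2 = -0.3398542133
phi(d1) = 0.3932681993; exp(-qT) = 0.9305308958; exp(-rT) = 0.9860975443
N(d1) = 0.5672049810
Delta = exp(-qT) * N(d1) = 0.9305308958 * 0.5672049810 = 0.527802


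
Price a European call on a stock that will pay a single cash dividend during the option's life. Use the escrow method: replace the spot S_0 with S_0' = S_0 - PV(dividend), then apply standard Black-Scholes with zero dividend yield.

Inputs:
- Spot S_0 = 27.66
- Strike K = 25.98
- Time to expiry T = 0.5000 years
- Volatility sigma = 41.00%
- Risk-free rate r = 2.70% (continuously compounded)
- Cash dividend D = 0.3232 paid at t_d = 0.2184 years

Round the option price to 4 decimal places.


PV(D) = D * exp(-r * t_d) = 0.3232 * 0.99412055 = 0.32129976
S_0' = S_0 - PV(D) = 27.6600 - 0.32129976 = 27.33870024
d1 = (ln(S_0'/K) + (r + sigma^2/2)*T) / (sigma*sqrt(T)) = 0.36735501
d2 = d1 - sigma*sqrt(T) = 0.07744122
exp(-rT) = 0.98659072
N(d1) = 0.64332289; N(d2) = 0.53086373
C = S_0' * N(d1) - K * exp(-rT) * N(d2) = 27.33870024 * 0.64332289 - 25.9800 * 0.98659072 * 0.53086373 = 3.9807

Answer: Price = 3.9807


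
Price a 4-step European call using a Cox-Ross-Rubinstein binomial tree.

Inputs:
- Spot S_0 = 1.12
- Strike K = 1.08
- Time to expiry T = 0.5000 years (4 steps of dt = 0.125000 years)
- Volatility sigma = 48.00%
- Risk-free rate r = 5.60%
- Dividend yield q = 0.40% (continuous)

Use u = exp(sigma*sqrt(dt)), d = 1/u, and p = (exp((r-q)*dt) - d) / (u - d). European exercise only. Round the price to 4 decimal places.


Answer: Price = V(0,0) = 0.1799

Derivation:
dt = T/N = 0.125000
u = exp(sigma*sqrt(dt)) = 1.184956; d = 1/u = 0.843913
p = (exp((r-q)*dt) - d) / (u - d) = 0.476796
Discount per step: exp(-r*dt) = 0.993024
Stock lattice S(k, i) with i counting down-moves:
  k=0: S(0,0) = 1.1200
  k=1: S(1,0) = 1.3272; S(1,1) = 0.9452
  k=2: S(2,0) = 1.5726; S(2,1) = 1.1200; S(2,2) = 0.7977
  k=3: S(3,0) = 1.8635; S(3,1) = 1.3272; S(3,2) = 0.9452; S(3,3) = 0.6731
  k=4: S(4,0) = 2.2081; S(4,1) = 1.5726; S(4,2) = 1.1200; S(4,3) = 0.7977; S(4,4) = 0.5681
Terminal payoffs V(N, i) = max(S_T - K, 0):
  V(4,0) = 1.128141; V(4,1) = 0.492615; V(4,2) = 0.040000; V(4,3) = 0.000000; V(4,4) = 0.000000
Backward induction: V(k, i) = exp(-r*dt) * [p * V(k+1, i) + (1-p) * V(k+1, i+1)].
  V(3,0) = exp(-r*dt) * [p*1.128141 + (1-p)*0.492615] = 0.790082
  V(3,1) = exp(-r*dt) * [p*0.492615 + (1-p)*0.040000] = 0.254021
  V(3,2) = exp(-r*dt) * [p*0.040000 + (1-p)*0.000000] = 0.018939
  V(3,3) = exp(-r*dt) * [p*0.000000 + (1-p)*0.000000] = 0.000000
  V(2,0) = exp(-r*dt) * [p*0.790082 + (1-p)*0.254021] = 0.506058
  V(2,1) = exp(-r*dt) * [p*0.254021 + (1-p)*0.018939] = 0.130111
  V(2,2) = exp(-r*dt) * [p*0.018939 + (1-p)*0.000000] = 0.008967
  V(1,0) = exp(-r*dt) * [p*0.506058 + (1-p)*0.130111] = 0.307203
  V(1,1) = exp(-r*dt) * [p*0.130111 + (1-p)*0.008967] = 0.066263
  V(0,0) = exp(-r*dt) * [p*0.307203 + (1-p)*0.066263] = 0.179879


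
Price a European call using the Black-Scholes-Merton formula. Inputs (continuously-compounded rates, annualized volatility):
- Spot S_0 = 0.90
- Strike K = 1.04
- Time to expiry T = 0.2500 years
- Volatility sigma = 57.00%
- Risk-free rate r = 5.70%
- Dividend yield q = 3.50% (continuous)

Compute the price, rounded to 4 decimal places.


d1 = (ln(S/K) + (r - q + 0.5*sigma^2) * T) / (sigma * sqrt(T)) = -0.34550431
d2 = d1 - sigma * sqrt(T) = -0.63050431
exp(-rT) = 0.98585105; exp(-qT) = 0.99128817
C = S_0 * exp(-qT) * N(d1) - K * exp(-rT) * N(d2)
N(d1) = 0.36485763; N(d2) = 0.26418234
C = 0.9000 * 0.99128817 * 0.36485763 - 1.0400 * 0.98585105 * 0.26418234 = 0.0546

Answer: Price = 0.0546


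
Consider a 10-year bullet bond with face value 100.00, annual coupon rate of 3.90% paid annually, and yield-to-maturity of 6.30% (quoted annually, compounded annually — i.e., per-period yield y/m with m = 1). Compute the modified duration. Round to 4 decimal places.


Answer: Modified duration = 7.7952

Derivation:
Coupon per period c = face * coupon_rate / m = 3.900000
Periods per year m = 1; per-period yield y/m = 0.063000
Number of cashflows N = 10
Cashflows (t years, CF_t, discount factor 1/(1+y/m)^(m*t), PV):
  t = 1.0000: CF_t = 3.900000, DF = 0.940734, PV = 3.668862
  t = 2.0000: CF_t = 3.900000, DF = 0.884980, PV = 3.451422
  t = 3.0000: CF_t = 3.900000, DF = 0.832531, PV = 3.246869
  t = 4.0000: CF_t = 3.900000, DF = 0.783190, PV = 3.054440
  t = 5.0000: CF_t = 3.900000, DF = 0.736773, PV = 2.873415
  t = 6.0000: CF_t = 3.900000, DF = 0.693107, PV = 2.703118
  t = 7.0000: CF_t = 3.900000, DF = 0.652029, PV = 2.542914
  t = 8.0000: CF_t = 3.900000, DF = 0.613386, PV = 2.392206
  t = 9.0000: CF_t = 3.900000, DF = 0.577033, PV = 2.250429
  t = 10.0000: CF_t = 103.900000, DF = 0.542834, PV = 56.400493
Price P = sum_t PV_t = 82.584167
First compute Macaulay numerator sum_t t * PV_t:
  t * PV_t at t = 1.0000: 3.668862
  t * PV_t at t = 2.0000: 6.902844
  t * PV_t at t = 3.0000: 9.740608
  t * PV_t at t = 4.0000: 12.217759
  t * PV_t at t = 5.0000: 14.367073
  t * PV_t at t = 6.0000: 16.218709
  t * PV_t at t = 7.0000: 17.800401
  t * PV_t at t = 8.0000: 19.137644
  t * PV_t at t = 9.0000: 20.253857
  t * PV_t at t = 10.0000: 564.004933
Macaulay duration D = 684.312689 / 82.584167 = 8.286246
Modified duration = D / (1 + y/m) = 8.286246 / (1 + 0.063000) = 7.795151


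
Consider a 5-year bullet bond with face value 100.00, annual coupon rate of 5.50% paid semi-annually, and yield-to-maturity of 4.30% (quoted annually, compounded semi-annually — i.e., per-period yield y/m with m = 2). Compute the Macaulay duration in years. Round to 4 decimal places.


Answer: Macaulay duration = 4.4561 years

Derivation:
Coupon per period c = face * coupon_rate / m = 2.750000
Periods per year m = 2; per-period yield y/m = 0.021500
Number of cashflows N = 10
Cashflows (t years, CF_t, discount factor 1/(1+y/m)^(m*t), PV):
  t = 0.5000: CF_t = 2.750000, DF = 0.978953, PV = 2.692119
  t = 1.0000: CF_t = 2.750000, DF = 0.958348, PV = 2.635457
  t = 1.5000: CF_t = 2.750000, DF = 0.938177, PV = 2.579987
  t = 2.0000: CF_t = 2.750000, DF = 0.918431, PV = 2.525685
  t = 2.5000: CF_t = 2.750000, DF = 0.899100, PV = 2.472526
  t = 3.0000: CF_t = 2.750000, DF = 0.880177, PV = 2.420485
  t = 3.5000: CF_t = 2.750000, DF = 0.861651, PV = 2.369540
  t = 4.0000: CF_t = 2.750000, DF = 0.843515, PV = 2.319667
  t = 4.5000: CF_t = 2.750000, DF = 0.825762, PV = 2.270844
  t = 5.0000: CF_t = 102.750000, DF = 0.808381, PV = 83.061185
Price P = sum_t PV_t = 105.347497
Macaulay numerator sum_t t * PV_t:
  t * PV_t at t = 0.5000: 1.346060
  t * PV_t at t = 1.0000: 2.635457
  t * PV_t at t = 1.5000: 3.869981
  t * PV_t at t = 2.0000: 5.051370
  t * PV_t at t = 2.5000: 6.181315
  t * PV_t at t = 3.0000: 7.261456
  t * PV_t at t = 3.5000: 8.293391
  t * PV_t at t = 4.0000: 9.278670
  t * PV_t at t = 4.5000: 10.218799
  t * PV_t at t = 5.0000: 415.305923
Macaulay duration D = (sum_t t * PV_t) / P = 469.442422 / 105.347497 = 4.456133


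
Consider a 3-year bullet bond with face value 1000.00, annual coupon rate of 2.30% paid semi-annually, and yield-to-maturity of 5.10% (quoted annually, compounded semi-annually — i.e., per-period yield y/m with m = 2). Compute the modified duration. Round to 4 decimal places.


Answer: Modified duration = 2.8394

Derivation:
Coupon per period c = face * coupon_rate / m = 11.500000
Periods per year m = 2; per-period yield y/m = 0.025500
Number of cashflows N = 6
Cashflows (t years, CF_t, discount factor 1/(1+y/m)^(m*t), PV):
  t = 0.5000: CF_t = 11.500000, DF = 0.975134, PV = 11.214042
  t = 1.0000: CF_t = 11.500000, DF = 0.950886, PV = 10.935194
  t = 1.5000: CF_t = 11.500000, DF = 0.927242, PV = 10.663281
  t = 2.0000: CF_t = 11.500000, DF = 0.904185, PV = 10.398129
  t = 2.5000: CF_t = 11.500000, DF = 0.881702, PV = 10.139570
  t = 3.0000: CF_t = 1011.500000, DF = 0.859777, PV = 869.664813
Price P = sum_t PV_t = 923.015029
First compute Macaulay numerator sum_t t * PV_t:
  t * PV_t at t = 0.5000: 5.607021
  t * PV_t at t = 1.0000: 10.935194
  t * PV_t at t = 1.5000: 15.994921
  t * PV_t at t = 2.0000: 20.796257
  t * PV_t at t = 2.5000: 25.348924
  t * PV_t at t = 3.0000: 2608.994440
Macaulay duration D = 2687.676758 / 923.015029 = 2.911845
Modified duration = D / (1 + y/m) = 2.911845 / (1 + 0.025500) = 2.839439


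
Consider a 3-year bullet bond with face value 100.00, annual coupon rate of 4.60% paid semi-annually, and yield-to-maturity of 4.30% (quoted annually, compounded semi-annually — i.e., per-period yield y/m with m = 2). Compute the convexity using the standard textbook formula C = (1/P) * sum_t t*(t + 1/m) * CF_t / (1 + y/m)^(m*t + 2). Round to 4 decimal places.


Answer: Convexity = 9.3369

Derivation:
Coupon per period c = face * coupon_rate / m = 2.300000
Periods per year m = 2; per-period yield y/m = 0.021500
Number of cashflows N = 6
Cashflows (t years, CF_t, discount factor 1/(1+y/m)^(m*t), PV):
  t = 0.5000: CF_t = 2.300000, DF = 0.978953, PV = 2.251591
  t = 1.0000: CF_t = 2.300000, DF = 0.958348, PV = 2.204200
  t = 1.5000: CF_t = 2.300000, DF = 0.938177, PV = 2.157808
  t = 2.0000: CF_t = 2.300000, DF = 0.918431, PV = 2.112391
  t = 2.5000: CF_t = 2.300000, DF = 0.899100, PV = 2.067931
  t = 3.0000: CF_t = 102.300000, DF = 0.880177, PV = 90.042057
Price P = sum_t PV_t = 100.835978
Convexity numerator sum_t t*(t + 1/m) * CF_t / (1+y/m)^(m*t + 2):
  t = 0.5000: term = 1.078904
  t = 1.0000: term = 3.168587
  t = 1.5000: term = 6.203792
  t = 2.0000: term = 10.122030
  t = 2.5000: term = 14.863480
  t = 3.0000: term = 906.062101
Convexity = (1/P) * sum = 941.498894 / 100.835978 = 9.336934


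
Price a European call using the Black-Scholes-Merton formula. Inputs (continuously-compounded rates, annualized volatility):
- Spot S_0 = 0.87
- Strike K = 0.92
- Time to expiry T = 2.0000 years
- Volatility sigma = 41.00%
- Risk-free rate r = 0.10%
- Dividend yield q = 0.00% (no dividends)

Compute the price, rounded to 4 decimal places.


d1 = (ln(S/K) + (r - q + 0.5*sigma^2) * T) / (sigma * sqrt(T)) = 0.19698881
d2 = d1 - sigma * sqrt(T) = -0.38283875
exp(-rT) = 0.99800200; exp(-qT) = 1.00000000
C = S_0 * exp(-qT) * N(d1) - K * exp(-rT) * N(d2)
N(d1) = 0.57808185; N(d2) = 0.35091966
C = 0.8700 * 1.00000000 * 0.57808185 - 0.9200 * 0.99800200 * 0.35091966 = 0.1807

Answer: Price = 0.1807


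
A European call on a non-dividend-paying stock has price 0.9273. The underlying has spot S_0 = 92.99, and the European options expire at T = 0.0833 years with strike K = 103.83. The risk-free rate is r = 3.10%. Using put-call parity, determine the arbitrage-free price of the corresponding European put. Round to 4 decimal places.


Put-call parity: C - P = S_0 * exp(-qT) - K * exp(-rT).
S_0 * exp(-qT) = 92.9900 * 1.00000000 = 92.99000000
K * exp(-rT) = 103.8300 * 0.99742103 = 103.56222568
P = C - S*exp(-qT) + K*exp(-rT)
P = 0.9273 - 92.99000000 + 103.56222568 = 11.4995

Answer: Put price = 11.4995


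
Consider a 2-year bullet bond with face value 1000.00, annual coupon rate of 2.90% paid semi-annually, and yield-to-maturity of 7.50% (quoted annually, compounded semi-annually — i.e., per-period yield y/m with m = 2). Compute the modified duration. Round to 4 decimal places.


Coupon per period c = face * coupon_rate / m = 14.500000
Periods per year m = 2; per-period yield y/m = 0.037500
Number of cashflows N = 4
Cashflows (t years, CF_t, discount factor 1/(1+y/m)^(m*t), PV):
  t = 0.5000: CF_t = 14.500000, DF = 0.963855, PV = 13.975904
  t = 1.0000: CF_t = 14.500000, DF = 0.929017, PV = 13.470750
  t = 1.5000: CF_t = 14.500000, DF = 0.895438, PV = 12.983856
  t = 2.0000: CF_t = 1014.500000, DF = 0.863073, PV = 875.587655
Price P = sum_t PV_t = 916.018165
First compute Macaulay numerator sum_t t * PV_t:
  t * PV_t at t = 0.5000: 6.987952
  t * PV_t at t = 1.0000: 13.470750
  t * PV_t at t = 1.5000: 19.475784
  t * PV_t at t = 2.0000: 1751.175310
Macaulay duration D = 1791.109796 / 916.018165 = 1.955321
Modified duration = D / (1 + y/m) = 1.955321 / (1 + 0.037500) = 1.884647

Answer: Modified duration = 1.8846


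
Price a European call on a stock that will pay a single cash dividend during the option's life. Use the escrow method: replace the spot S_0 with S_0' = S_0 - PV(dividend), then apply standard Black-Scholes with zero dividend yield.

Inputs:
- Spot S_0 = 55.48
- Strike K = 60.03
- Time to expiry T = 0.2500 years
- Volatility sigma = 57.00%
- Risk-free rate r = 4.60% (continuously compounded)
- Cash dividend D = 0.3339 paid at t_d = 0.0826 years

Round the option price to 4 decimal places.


Answer: Price = 4.6007

Derivation:
PV(D) = D * exp(-r * t_d) = 0.3339 * 0.99620761 = 0.33263372
S_0' = S_0 - PV(D) = 55.4800 - 0.33263372 = 55.14736628
d1 = (ln(S_0'/K) + (r + sigma^2/2)*T) / (sigma*sqrt(T)) = -0.11481736
d2 = d1 - sigma*sqrt(T) = -0.39981736
exp(-rT) = 0.98856587
N(d1) = 0.45429494; N(d2) = 0.34464552
C = S_0' * N(d1) - K * exp(-rT) * N(d2) = 55.14736628 * 0.45429494 - 60.0300 * 0.98856587 * 0.34464552 = 4.6007


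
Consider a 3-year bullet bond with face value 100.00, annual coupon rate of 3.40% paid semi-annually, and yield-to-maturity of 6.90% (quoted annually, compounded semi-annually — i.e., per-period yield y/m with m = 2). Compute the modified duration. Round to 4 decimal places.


Coupon per period c = face * coupon_rate / m = 1.700000
Periods per year m = 2; per-period yield y/m = 0.034500
Number of cashflows N = 6
Cashflows (t years, CF_t, discount factor 1/(1+y/m)^(m*t), PV):
  t = 0.5000: CF_t = 1.700000, DF = 0.966651, PV = 1.643306
  t = 1.0000: CF_t = 1.700000, DF = 0.934413, PV = 1.588503
  t = 1.5000: CF_t = 1.700000, DF = 0.903251, PV = 1.535527
  t = 2.0000: CF_t = 1.700000, DF = 0.873128, PV = 1.484318
  t = 2.5000: CF_t = 1.700000, DF = 0.844010, PV = 1.434817
  t = 3.0000: CF_t = 101.700000, DF = 0.815863, PV = 82.973227
Price P = sum_t PV_t = 90.659698
First compute Macaulay numerator sum_t t * PV_t:
  t * PV_t at t = 0.5000: 0.821653
  t * PV_t at t = 1.0000: 1.588503
  t * PV_t at t = 1.5000: 2.303290
  t * PV_t at t = 2.0000: 2.968636
  t * PV_t at t = 2.5000: 3.587042
  t * PV_t at t = 3.0000: 248.919682
Macaulay duration D = 260.188806 / 90.659698 = 2.869950
Modified duration = D / (1 + y/m) = 2.869950 / (1 + 0.034500) = 2.774239

Answer: Modified duration = 2.7742


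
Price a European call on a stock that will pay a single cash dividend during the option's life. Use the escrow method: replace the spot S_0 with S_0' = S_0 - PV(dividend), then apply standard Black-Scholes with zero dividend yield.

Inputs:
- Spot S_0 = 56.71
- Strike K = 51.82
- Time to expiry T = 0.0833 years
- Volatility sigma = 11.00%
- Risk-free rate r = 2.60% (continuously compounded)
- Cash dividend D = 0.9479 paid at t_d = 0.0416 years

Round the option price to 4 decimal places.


Answer: Price = 4.0602

Derivation:
PV(D) = D * exp(-r * t_d) = 0.9479 * 0.99891898 = 0.94687531
S_0' = S_0 - PV(D) = 56.7100 - 0.94687531 = 55.76312469
d1 = (ln(S_0'/K) + (r + sigma^2/2)*T) / (sigma*sqrt(T)) = 2.39405949
d2 = d1 - sigma*sqrt(T) = 2.36231157
exp(-rT) = 0.99783654
N(d1) = 0.99166848; N(d2) = 0.99091931
C = S_0' * N(d1) - K * exp(-rT) * N(d2) = 55.76312469 * 0.99166848 - 51.8200 * 0.99783654 * 0.99091931 = 4.0602


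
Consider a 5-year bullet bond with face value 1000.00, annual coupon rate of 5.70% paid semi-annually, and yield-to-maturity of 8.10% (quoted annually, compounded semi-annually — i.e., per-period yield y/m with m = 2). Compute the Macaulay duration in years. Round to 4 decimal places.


Coupon per period c = face * coupon_rate / m = 28.500000
Periods per year m = 2; per-period yield y/m = 0.040500
Number of cashflows N = 10
Cashflows (t years, CF_t, discount factor 1/(1+y/m)^(m*t), PV):
  t = 0.5000: CF_t = 28.500000, DF = 0.961076, PV = 27.390678
  t = 1.0000: CF_t = 28.500000, DF = 0.923668, PV = 26.324534
  t = 1.5000: CF_t = 28.500000, DF = 0.887715, PV = 25.299888
  t = 2.0000: CF_t = 28.500000, DF = 0.853162, PV = 24.315126
  t = 2.5000: CF_t = 28.500000, DF = 0.819954, PV = 23.368694
  t = 3.0000: CF_t = 28.500000, DF = 0.788039, PV = 22.459100
  t = 3.5000: CF_t = 28.500000, DF = 0.757365, PV = 21.584911
  t = 4.0000: CF_t = 28.500000, DF = 0.727886, PV = 20.744749
  t = 4.5000: CF_t = 28.500000, DF = 0.699554, PV = 19.937289
  t = 5.0000: CF_t = 1028.500000, DF = 0.672325, PV = 691.486094
Price P = sum_t PV_t = 902.911062
Macaulay numerator sum_t t * PV_t:
  t * PV_t at t = 0.5000: 13.695339
  t * PV_t at t = 1.0000: 26.324534
  t * PV_t at t = 1.5000: 37.949833
  t * PV_t at t = 2.0000: 48.630252
  t * PV_t at t = 2.5000: 58.421734
  t * PV_t at t = 3.0000: 67.377301
  t * PV_t at t = 3.5000: 75.547190
  t * PV_t at t = 4.0000: 82.978996
  t * PV_t at t = 4.5000: 89.717799
  t * PV_t at t = 5.0000: 3457.430469
Macaulay duration D = (sum_t t * PV_t) / P = 3958.073445 / 902.911062 = 4.383680

Answer: Macaulay duration = 4.3837 years


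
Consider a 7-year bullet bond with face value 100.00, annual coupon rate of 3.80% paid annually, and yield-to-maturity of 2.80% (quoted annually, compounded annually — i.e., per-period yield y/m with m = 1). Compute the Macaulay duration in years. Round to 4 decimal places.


Coupon per period c = face * coupon_rate / m = 3.800000
Periods per year m = 1; per-period yield y/m = 0.028000
Number of cashflows N = 7
Cashflows (t years, CF_t, discount factor 1/(1+y/m)^(m*t), PV):
  t = 1.0000: CF_t = 3.800000, DF = 0.972763, PV = 3.696498
  t = 2.0000: CF_t = 3.800000, DF = 0.946267, PV = 3.595815
  t = 3.0000: CF_t = 3.800000, DF = 0.920493, PV = 3.497875
  t = 4.0000: CF_t = 3.800000, DF = 0.895422, PV = 3.402602
  t = 5.0000: CF_t = 3.800000, DF = 0.871033, PV = 3.309924
  t = 6.0000: CF_t = 3.800000, DF = 0.847308, PV = 3.219770
  t = 7.0000: CF_t = 103.800000, DF = 0.824230, PV = 85.555031
Price P = sum_t PV_t = 106.277515
Macaulay numerator sum_t t * PV_t:
  t * PV_t at t = 1.0000: 3.696498
  t * PV_t at t = 2.0000: 7.191630
  t * PV_t at t = 3.0000: 10.493624
  t * PV_t at t = 4.0000: 13.610408
  t * PV_t at t = 5.0000: 16.549620
  t * PV_t at t = 6.0000: 19.318623
  t * PV_t at t = 7.0000: 598.885214
Macaulay duration D = (sum_t t * PV_t) / P = 669.745617 / 106.277515 = 6.301856

Answer: Macaulay duration = 6.3019 years
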